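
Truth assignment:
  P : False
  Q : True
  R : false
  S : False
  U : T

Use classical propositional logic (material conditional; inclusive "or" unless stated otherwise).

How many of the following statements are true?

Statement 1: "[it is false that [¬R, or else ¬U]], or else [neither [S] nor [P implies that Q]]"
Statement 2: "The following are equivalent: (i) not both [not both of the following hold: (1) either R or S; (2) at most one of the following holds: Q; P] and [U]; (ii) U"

Statement 1: This is not (not R or not U) or (S nor (P -> Q)).

not R = not False = True
not U = not True = False
not R or not U = True or False = True
not (not R or not U) = not True = False
P -> Q = False -> True = True
S nor (P -> Q) = False nor True = False
not (not R or not U) or (S nor (P -> Q)) = False or False = False
So Statement 1 is false.

Statement 2: This is (((R or S) nand (Q nand P)) nand U) iff U.

R or S = False or False = False
Q nand P = True nand False = True
(R or S) nand (Q nand P) = False nand True = True
((R or S) nand (Q nand P)) nand U = True nand True = False
(((R or S) nand (Q nand P)) nand U) iff U = False iff True = False
Thus Statement 2 is false.

Count: 0.

0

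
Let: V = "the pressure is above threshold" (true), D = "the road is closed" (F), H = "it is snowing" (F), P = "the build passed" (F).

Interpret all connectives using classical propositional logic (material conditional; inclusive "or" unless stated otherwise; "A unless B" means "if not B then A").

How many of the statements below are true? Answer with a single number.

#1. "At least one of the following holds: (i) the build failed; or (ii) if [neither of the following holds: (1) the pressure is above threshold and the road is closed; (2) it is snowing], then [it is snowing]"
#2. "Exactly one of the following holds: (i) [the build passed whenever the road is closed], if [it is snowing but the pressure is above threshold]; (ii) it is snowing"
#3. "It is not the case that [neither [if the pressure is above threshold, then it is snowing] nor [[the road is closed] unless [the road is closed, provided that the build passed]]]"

3

#1: In symbols: ~P | (((V & D) nor H) -> H)

~P = ~F = T
V & D = T & F = F
(V & D) nor H = F nor F = T
((V & D) nor H) -> H = T -> F = F
~P | (((V & D) nor H) -> H) = T | F = T
So #1 is true.

#2: Parsed as ((H & V) -> (D -> P)) xor H

H & V = F & T = F
D -> P = F -> F = T
(H & V) -> (D -> P) = F -> T = T
((H & V) -> (D -> P)) xor H = T xor F = T
Hence #2 is true.

#3: This is ~((V -> H) nor (D | (P -> D))).

V -> H = T -> F = F
P -> D = F -> F = T
D | (P -> D) = F | T = T
(V -> H) nor (D | (P -> D)) = F nor T = F
~((V -> H) nor (D | (P -> D))) = ~F = T
Thus #3 is true.

Count: 3.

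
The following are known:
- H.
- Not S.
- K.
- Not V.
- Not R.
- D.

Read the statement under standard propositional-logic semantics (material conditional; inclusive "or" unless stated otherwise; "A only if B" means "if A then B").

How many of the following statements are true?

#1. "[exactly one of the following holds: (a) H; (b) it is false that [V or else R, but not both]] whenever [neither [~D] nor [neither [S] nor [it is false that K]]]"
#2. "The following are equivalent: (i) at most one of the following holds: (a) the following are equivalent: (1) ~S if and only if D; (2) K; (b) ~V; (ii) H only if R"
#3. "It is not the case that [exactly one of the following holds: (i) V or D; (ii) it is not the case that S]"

3

#1: Parsed as (¬D ↓ (S ↓ ¬K)) → (H ⊕ ¬(V ⊕ R))

¬D = ¬T = F
¬K = ¬T = F
S ↓ ¬K = F ↓ F = T
¬D ↓ (S ↓ ¬K) = F ↓ T = F
V ⊕ R = F ⊕ F = F
¬(V ⊕ R) = ¬F = T
H ⊕ ¬(V ⊕ R) = T ⊕ T = F
(¬D ↓ (S ↓ ¬K)) → (H ⊕ ¬(V ⊕ R)) = F → F = T
So #1 is true.

#2: This is (((¬S ↔ D) ↔ K) ↑ ¬V) ↔ (H → R).

¬S = ¬F = T
¬S ↔ D = T ↔ T = T
(¬S ↔ D) ↔ K = T ↔ T = T
¬V = ¬F = T
((¬S ↔ D) ↔ K) ↑ ¬V = T ↑ T = F
H → R = T → F = F
(((¬S ↔ D) ↔ K) ↑ ¬V) ↔ (H → R) = F ↔ F = T
Hence #2 is true.

#3: Parsed as ¬((V ∨ D) ⊕ ¬S)

V ∨ D = F ∨ T = T
¬S = ¬F = T
(V ∨ D) ⊕ ¬S = T ⊕ T = F
¬((V ∨ D) ⊕ ¬S) = ¬F = T
Hence #3 is true.

3 of the 3 statements are true.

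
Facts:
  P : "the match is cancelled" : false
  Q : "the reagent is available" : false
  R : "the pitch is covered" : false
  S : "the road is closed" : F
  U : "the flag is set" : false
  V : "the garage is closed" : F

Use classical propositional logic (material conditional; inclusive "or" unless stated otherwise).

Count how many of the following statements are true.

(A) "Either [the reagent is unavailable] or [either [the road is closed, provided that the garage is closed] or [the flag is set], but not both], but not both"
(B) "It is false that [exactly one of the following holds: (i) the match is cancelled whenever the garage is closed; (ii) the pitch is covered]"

0

(A): In symbols: not Q xor ((V -> S) xor U)

not Q = not False = True
V -> S = False -> False = True
(V -> S) xor U = True xor False = True
not Q xor ((V -> S) xor U) = True xor True = False
Hence (A) is false.

(B): Formalization: not ((V -> P) xor R)

V -> P = False -> False = True
(V -> P) xor R = True xor False = True
not ((V -> P) xor R) = not True = False
So (B) is false.

True statements: 0 (none).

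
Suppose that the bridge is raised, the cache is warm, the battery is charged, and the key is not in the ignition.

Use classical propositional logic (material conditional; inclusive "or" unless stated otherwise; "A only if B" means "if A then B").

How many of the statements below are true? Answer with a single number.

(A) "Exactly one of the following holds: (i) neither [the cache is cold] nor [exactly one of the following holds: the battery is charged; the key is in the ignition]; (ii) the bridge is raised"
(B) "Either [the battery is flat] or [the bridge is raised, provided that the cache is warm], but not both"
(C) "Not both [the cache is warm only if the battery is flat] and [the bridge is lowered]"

3

Let K = "the cache is warm" (T), S = "the battery is charged" (T), N = "the key is in the ignition" (F), W = "the bridge is raised" (T).

(A): Parsed as (¬K ↓ (S ⊕ N)) ⊕ W

¬K = ¬T = F
S ⊕ N = T ⊕ F = T
¬K ↓ (S ⊕ N) = F ↓ T = F
(¬K ↓ (S ⊕ N)) ⊕ W = F ⊕ T = T
Hence (A) is true.

(B): Parsed as ¬S ⊕ (K → W)

¬S = ¬T = F
K → W = T → T = T
¬S ⊕ (K → W) = F ⊕ T = T
Thus (B) is true.

(C): In symbols: (K → ¬S) ↑ ¬W

¬S = ¬T = F
K → ¬S = T → F = F
¬W = ¬T = F
(K → ¬S) ↑ ¬W = F ↑ F = T
So (C) is true.

3 of the 3 statements are true ((A), (B), (C)).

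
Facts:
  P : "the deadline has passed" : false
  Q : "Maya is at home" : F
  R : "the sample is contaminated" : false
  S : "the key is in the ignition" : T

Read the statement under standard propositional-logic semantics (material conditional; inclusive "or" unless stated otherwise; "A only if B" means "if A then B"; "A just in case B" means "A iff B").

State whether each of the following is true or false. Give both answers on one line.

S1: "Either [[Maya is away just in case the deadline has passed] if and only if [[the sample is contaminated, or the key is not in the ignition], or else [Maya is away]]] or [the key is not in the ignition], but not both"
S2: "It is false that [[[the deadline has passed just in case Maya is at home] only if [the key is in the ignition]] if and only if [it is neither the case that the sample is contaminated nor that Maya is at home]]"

S1: This is ((¬Q ↔ P) ↔ ((R ∨ ¬S) ∨ ¬Q)) ⊕ ¬S.

¬Q = ¬F = T
¬Q ↔ P = T ↔ F = F
¬S = ¬T = F
R ∨ ¬S = F ∨ F = F
¬Q = ¬F = T
(R ∨ ¬S) ∨ ¬Q = F ∨ T = T
(¬Q ↔ P) ↔ ((R ∨ ¬S) ∨ ¬Q) = F ↔ T = F
¬S = ¬T = F
((¬Q ↔ P) ↔ ((R ∨ ¬S) ∨ ¬Q)) ⊕ ¬S = F ⊕ F = F
Thus S1 is false.

S2: In symbols: ¬(((P ↔ Q) → S) ↔ (R ↓ Q))

P ↔ Q = F ↔ F = T
(P ↔ Q) → S = T → T = T
R ↓ Q = F ↓ F = T
((P ↔ Q) → S) ↔ (R ↓ Q) = T ↔ T = T
¬(((P ↔ Q) → S) ↔ (R ↓ Q)) = ¬T = F
Thus S2 is false.

S1 False / S2 False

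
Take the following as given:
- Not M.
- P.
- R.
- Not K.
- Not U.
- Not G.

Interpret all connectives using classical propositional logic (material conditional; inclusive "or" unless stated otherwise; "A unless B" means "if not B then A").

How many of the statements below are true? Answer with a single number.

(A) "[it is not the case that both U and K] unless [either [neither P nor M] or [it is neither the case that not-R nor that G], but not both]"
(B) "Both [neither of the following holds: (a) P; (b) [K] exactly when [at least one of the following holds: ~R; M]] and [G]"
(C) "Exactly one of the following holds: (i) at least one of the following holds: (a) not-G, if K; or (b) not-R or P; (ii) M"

2

(A): Formalization: (U nand K) | ((P nor M) xor (~R nor G))

U nand K = F nand F = T
P nor M = T nor F = F
~R = ~T = F
~R nor G = F nor F = T
(P nor M) xor (~R nor G) = F xor T = T
(U nand K) | ((P nor M) xor (~R nor G)) = T | T = T
Thus (A) is true.

(B): This is (P nor (K <-> (~R | M))) & G.

~R = ~T = F
~R | M = F | F = F
K <-> (~R | M) = F <-> F = T
P nor (K <-> (~R | M)) = T nor T = F
(P nor (K <-> (~R | M))) & G = F & F = F
So (B) is false.

(C): Parsed as ((K -> ~G) | (~R | P)) xor M

~G = ~F = T
K -> ~G = F -> T = T
~R = ~T = F
~R | P = F | T = T
(K -> ~G) | (~R | P) = T | T = T
((K -> ~G) | (~R | P)) xor M = T xor F = T
Hence (C) is true.

2 of the 3 statements are true ((A), (C)).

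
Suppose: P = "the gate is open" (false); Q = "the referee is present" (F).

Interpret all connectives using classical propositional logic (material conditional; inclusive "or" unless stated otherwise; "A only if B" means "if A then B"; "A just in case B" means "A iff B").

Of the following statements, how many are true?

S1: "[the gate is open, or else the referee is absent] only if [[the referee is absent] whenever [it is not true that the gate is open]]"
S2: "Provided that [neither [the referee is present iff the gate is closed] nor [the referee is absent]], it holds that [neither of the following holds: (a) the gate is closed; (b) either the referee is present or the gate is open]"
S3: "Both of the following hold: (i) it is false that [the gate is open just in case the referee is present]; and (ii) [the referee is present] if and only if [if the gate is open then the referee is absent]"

S1: In symbols: (P or not Q) -> (not P -> not Q)

not Q = not False = True
P or not Q = False or True = True
not P = not False = True
not Q = not False = True
not P -> not Q = True -> True = True
(P or not Q) -> (not P -> not Q) = True -> True = True
So S1 is true.

S2: In symbols: ((Q iff not P) nor not Q) -> (not P nor (Q or P))

not P = not False = True
Q iff not P = False iff True = False
not Q = not False = True
(Q iff not P) nor not Q = False nor True = False
not P = not False = True
Q or P = False or False = False
not P nor (Q or P) = True nor False = False
((Q iff not P) nor not Q) -> (not P nor (Q or P)) = False -> False = True
Thus S2 is true.

S3: This is not (P iff Q) and (Q iff (P -> not Q)).

P iff Q = False iff False = True
not (P iff Q) = not True = False
not Q = not False = True
P -> not Q = False -> True = True
Q iff (P -> not Q) = False iff True = False
not (P iff Q) and (Q iff (P -> not Q)) = False and False = False
Hence S3 is false.

True statements: 2.

2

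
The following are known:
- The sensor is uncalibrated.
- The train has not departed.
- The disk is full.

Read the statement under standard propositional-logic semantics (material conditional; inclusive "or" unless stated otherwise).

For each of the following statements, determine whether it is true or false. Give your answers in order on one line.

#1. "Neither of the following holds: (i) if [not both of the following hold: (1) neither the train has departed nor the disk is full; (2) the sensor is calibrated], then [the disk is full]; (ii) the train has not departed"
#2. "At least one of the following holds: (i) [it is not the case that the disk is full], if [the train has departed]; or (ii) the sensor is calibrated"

Let Q = "the train has departed" (F), R = "the disk is full" (T), P = "the sensor is calibrated" (F).

#1: Parsed as (((Q ↓ R) ↑ P) → R) ↓ ¬Q

Q ↓ R = F ↓ T = F
(Q ↓ R) ↑ P = F ↑ F = T
((Q ↓ R) ↑ P) → R = T → T = T
¬Q = ¬F = T
(((Q ↓ R) ↑ P) → R) ↓ ¬Q = T ↓ T = F
So #1 is false.

#2: Parsed as (Q → ¬R) ∨ P

¬R = ¬T = F
Q → ¬R = F → F = T
(Q → ¬R) ∨ P = T ∨ F = T
Hence #2 is true.

#1 F; #2 T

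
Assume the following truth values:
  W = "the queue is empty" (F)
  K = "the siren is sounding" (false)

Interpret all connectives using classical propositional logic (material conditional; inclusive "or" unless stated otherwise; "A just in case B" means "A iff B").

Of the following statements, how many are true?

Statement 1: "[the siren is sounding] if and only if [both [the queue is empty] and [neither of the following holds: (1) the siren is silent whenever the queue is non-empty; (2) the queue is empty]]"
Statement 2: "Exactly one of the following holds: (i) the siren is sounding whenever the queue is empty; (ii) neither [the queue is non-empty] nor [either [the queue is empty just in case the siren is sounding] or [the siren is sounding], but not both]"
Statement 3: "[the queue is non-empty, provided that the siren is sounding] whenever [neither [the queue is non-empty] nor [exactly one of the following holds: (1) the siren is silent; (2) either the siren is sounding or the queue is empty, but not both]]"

Statement 1: Formalization: K iff (W and ((not W -> not K) nor W))

not W = not False = True
not K = not False = True
not W -> not K = True -> True = True
(not W -> not K) nor W = True nor False = False
W and ((not W -> not K) nor W) = False and False = False
K iff (W and ((not W -> not K) nor W)) = False iff False = True
Hence Statement 1 is true.

Statement 2: In symbols: (W -> K) xor (not W nor ((W iff K) xor K))

W -> K = False -> False = True
not W = not False = True
W iff K = False iff False = True
(W iff K) xor K = True xor False = True
not W nor ((W iff K) xor K) = True nor True = False
(W -> K) xor (not W nor ((W iff K) xor K)) = True xor False = True
Hence Statement 2 is true.

Statement 3: This is (not W nor (not K xor (K xor W))) -> (K -> not W).

not W = not False = True
not K = not False = True
K xor W = False xor False = False
not K xor (K xor W) = True xor False = True
not W nor (not K xor (K xor W)) = True nor True = False
not W = not False = True
K -> not W = False -> True = True
(not W nor (not K xor (K xor W))) -> (K -> not W) = False -> True = True
Hence Statement 3 is true.

3 of the 3 statements are true.

3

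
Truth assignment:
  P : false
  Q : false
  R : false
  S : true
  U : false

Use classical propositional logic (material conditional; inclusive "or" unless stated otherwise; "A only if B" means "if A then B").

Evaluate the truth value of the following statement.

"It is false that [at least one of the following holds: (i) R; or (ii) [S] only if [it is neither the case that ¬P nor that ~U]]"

true

In symbols: not (R or (S -> (not P nor not U)))

not P = not False = True
not U = not False = True
not P nor not U = True nor True = False
S -> (not P nor not U) = True -> False = False
R or (S -> (not P nor not U)) = False or False = False
not (R or (S -> (not P nor not U))) = not False = True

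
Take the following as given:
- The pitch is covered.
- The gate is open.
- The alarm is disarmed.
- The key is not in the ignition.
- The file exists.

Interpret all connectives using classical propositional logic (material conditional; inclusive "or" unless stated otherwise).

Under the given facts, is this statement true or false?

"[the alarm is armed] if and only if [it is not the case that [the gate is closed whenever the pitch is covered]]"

Let U = "the alarm is armed" (F), L = "the pitch is covered" (T), H = "the gate is open" (T).
In symbols: U <-> ~(L -> ~H)

~H = ~T = F
L -> ~H = T -> F = F
~(L -> ~H) = ~F = T
U <-> ~(L -> ~H) = F <-> T = F

False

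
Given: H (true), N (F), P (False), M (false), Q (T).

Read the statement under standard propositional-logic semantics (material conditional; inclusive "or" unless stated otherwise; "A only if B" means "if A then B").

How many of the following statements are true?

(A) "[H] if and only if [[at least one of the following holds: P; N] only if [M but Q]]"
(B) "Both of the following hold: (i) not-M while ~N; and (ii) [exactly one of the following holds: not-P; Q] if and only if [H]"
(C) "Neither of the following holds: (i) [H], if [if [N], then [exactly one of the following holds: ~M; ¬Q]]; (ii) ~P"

(A): Formalization: H ↔ ((P ∨ N) → (M ∧ Q))

P ∨ N = F ∨ F = F
M ∧ Q = F ∧ T = F
(P ∨ N) → (M ∧ Q) = F → F = T
H ↔ ((P ∨ N) → (M ∧ Q)) = T ↔ T = T
Hence (A) is true.

(B): In symbols: (¬M ∧ ¬N) ∧ ((¬P ⊕ Q) ↔ H)

¬M = ¬F = T
¬N = ¬F = T
¬M ∧ ¬N = T ∧ T = T
¬P = ¬F = T
¬P ⊕ Q = T ⊕ T = F
(¬P ⊕ Q) ↔ H = F ↔ T = F
(¬M ∧ ¬N) ∧ ((¬P ⊕ Q) ↔ H) = T ∧ F = F
Hence (B) is false.

(C): In symbols: ((N → (¬M ⊕ ¬Q)) → H) ↓ ¬P

¬M = ¬F = T
¬Q = ¬T = F
¬M ⊕ ¬Q = T ⊕ F = T
N → (¬M ⊕ ¬Q) = F → T = T
(N → (¬M ⊕ ¬Q)) → H = T → T = T
¬P = ¬F = T
((N → (¬M ⊕ ¬Q)) → H) ↓ ¬P = T ↓ T = F
Hence (C) is false.

True statements: 1 ((A)).

1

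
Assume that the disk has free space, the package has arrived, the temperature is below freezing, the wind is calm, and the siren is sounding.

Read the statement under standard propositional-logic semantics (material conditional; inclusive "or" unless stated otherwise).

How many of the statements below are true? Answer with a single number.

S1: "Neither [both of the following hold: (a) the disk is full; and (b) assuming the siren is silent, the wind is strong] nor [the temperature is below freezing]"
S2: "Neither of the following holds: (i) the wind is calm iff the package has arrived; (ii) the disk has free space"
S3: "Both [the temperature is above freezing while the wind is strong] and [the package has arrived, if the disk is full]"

0

Let P = "the disk is full" (F), U = "the siren is sounding" (T), S = "the wind is strong" (F), R = "the temperature is below freezing" (T), Q = "the package has arrived" (T).

S1: Formalization: (P ∧ (¬U → S)) ↓ R

¬U = ¬T = F
¬U → S = F → F = T
P ∧ (¬U → S) = F ∧ T = F
(P ∧ (¬U → S)) ↓ R = F ↓ T = F
Hence S1 is false.

S2: Parsed as (¬S ↔ Q) ↓ ¬P

¬S = ¬F = T
¬S ↔ Q = T ↔ T = T
¬P = ¬F = T
(¬S ↔ Q) ↓ ¬P = T ↓ T = F
Hence S2 is false.

S3: Formalization: (¬R ∧ S) ∧ (P → Q)

¬R = ¬T = F
¬R ∧ S = F ∧ F = F
P → Q = F → T = T
(¬R ∧ S) ∧ (P → Q) = F ∧ T = F
Hence S3 is false.

True statements: 0 (none).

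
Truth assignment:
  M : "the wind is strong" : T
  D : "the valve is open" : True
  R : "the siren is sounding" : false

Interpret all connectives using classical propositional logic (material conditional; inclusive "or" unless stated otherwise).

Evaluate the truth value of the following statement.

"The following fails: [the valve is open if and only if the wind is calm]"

True.

This is ¬(D ↔ ¬M).

¬M = ¬T = F
D ↔ ¬M = T ↔ F = F
¬(D ↔ ¬M) = ¬F = T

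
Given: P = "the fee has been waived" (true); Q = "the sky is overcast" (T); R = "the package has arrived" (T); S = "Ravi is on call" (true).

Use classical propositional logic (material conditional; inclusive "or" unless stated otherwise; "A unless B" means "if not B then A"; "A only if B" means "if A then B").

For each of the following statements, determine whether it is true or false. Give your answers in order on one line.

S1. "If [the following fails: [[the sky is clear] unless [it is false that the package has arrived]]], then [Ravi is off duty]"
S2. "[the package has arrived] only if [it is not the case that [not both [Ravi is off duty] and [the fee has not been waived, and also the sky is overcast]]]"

S1: Formalization: not (not Q or not R) -> not S

not Q = not True = False
not R = not True = False
not Q or not R = False or False = False
not (not Q or not R) = not False = True
not S = not True = False
not (not Q or not R) -> not S = True -> False = False
So S1 is false.

S2: Formalization: R -> not (not S nand (not P and Q))

not S = not True = False
not P = not True = False
not P and Q = False and True = False
not S nand (not P and Q) = False nand False = True
not (not S nand (not P and Q)) = not True = False
R -> not (not S nand (not P and Q)) = True -> False = False
Thus S2 is false.

S1 F; S2 F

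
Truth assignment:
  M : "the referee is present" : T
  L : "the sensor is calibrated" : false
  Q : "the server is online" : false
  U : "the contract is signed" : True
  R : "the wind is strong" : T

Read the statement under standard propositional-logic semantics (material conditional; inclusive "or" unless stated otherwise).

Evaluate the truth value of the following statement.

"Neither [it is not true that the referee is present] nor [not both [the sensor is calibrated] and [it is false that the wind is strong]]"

False

In symbols: not M nor (L nand not R)

not M = not True = False
not R = not True = False
L nand not R = False nand False = True
not M nor (L nand not R) = False nor True = False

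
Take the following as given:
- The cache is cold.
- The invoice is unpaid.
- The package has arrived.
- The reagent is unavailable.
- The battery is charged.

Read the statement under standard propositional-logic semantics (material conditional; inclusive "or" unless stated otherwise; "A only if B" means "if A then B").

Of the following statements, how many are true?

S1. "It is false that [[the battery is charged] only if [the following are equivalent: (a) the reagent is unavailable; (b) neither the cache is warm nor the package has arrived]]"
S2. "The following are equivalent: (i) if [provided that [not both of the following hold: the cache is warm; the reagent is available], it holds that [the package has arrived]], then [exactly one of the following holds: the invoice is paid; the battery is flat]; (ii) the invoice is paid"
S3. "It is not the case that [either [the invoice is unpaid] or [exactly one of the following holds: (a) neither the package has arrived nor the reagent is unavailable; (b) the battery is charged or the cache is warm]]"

Let U = "the battery is charged" (T), S = "the reagent is available" (F), P = "the cache is warm" (F), R = "the package has arrived" (T), Q = "the invoice is paid" (F).

S1: This is ¬(U → (¬S ↔ (P ↓ R))).

¬S = ¬F = T
P ↓ R = F ↓ T = F
¬S ↔ (P ↓ R) = T ↔ F = F
U → (¬S ↔ (P ↓ R)) = T → F = F
¬(U → (¬S ↔ (P ↓ R))) = ¬F = T
Hence S1 is true.

S2: In symbols: (((P ↑ S) → R) → (Q ⊕ ¬U)) ↔ Q

P ↑ S = F ↑ F = T
(P ↑ S) → R = T → T = T
¬U = ¬T = F
Q ⊕ ¬U = F ⊕ F = F
((P ↑ S) → R) → (Q ⊕ ¬U) = T → F = F
(((P ↑ S) → R) → (Q ⊕ ¬U)) ↔ Q = F ↔ F = T
Thus S2 is true.

S3: Formalization: ¬(¬Q ∨ ((R ↓ ¬S) ⊕ (U ∨ P)))

¬Q = ¬F = T
¬S = ¬F = T
R ↓ ¬S = T ↓ T = F
U ∨ P = T ∨ F = T
(R ↓ ¬S) ⊕ (U ∨ P) = F ⊕ T = T
¬Q ∨ ((R ↓ ¬S) ⊕ (U ∨ P)) = T ∨ T = T
¬(¬Q ∨ ((R ↓ ¬S) ⊕ (U ∨ P))) = ¬T = F
Thus S3 is false.

Count: 2.

2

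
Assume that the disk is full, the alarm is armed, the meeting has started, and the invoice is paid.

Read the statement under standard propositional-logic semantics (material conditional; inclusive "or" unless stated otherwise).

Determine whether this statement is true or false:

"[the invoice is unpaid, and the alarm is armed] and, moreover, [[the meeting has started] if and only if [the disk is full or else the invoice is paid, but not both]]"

Let S = "the invoice is paid" (T), Q = "the alarm is armed" (T), R = "the meeting has started" (T), P = "the disk is full" (T).
In symbols: (¬S ∧ Q) ∧ (R ↔ (P ⊕ S))

¬S = ¬T = F
¬S ∧ Q = F ∧ T = F
P ⊕ S = T ⊕ T = F
R ↔ (P ⊕ S) = T ↔ F = F
(¬S ∧ Q) ∧ (R ↔ (P ⊕ S)) = F ∧ F = F

False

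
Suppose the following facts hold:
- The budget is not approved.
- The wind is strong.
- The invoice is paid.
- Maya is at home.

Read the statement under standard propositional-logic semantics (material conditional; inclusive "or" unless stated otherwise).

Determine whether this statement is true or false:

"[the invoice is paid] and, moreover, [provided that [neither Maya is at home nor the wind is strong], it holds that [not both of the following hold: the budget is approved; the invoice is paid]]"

The statement is true.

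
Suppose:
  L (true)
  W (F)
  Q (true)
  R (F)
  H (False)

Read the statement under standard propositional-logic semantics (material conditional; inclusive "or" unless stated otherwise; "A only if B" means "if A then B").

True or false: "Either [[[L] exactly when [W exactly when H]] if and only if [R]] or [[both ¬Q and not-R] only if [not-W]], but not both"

Values: L=T, W=F, H=F, R=F, Q=T.
In symbols: ((L <-> (W <-> H)) <-> R) xor ((~Q & ~R) -> ~W)

W <-> H = F <-> F = T
L <-> (W <-> H) = T <-> T = T
(L <-> (W <-> H)) <-> R = T <-> F = F
~Q = ~T = F
~R = ~F = T
~Q & ~R = F & T = F
~W = ~F = T
(~Q & ~R) -> ~W = F -> T = T
((L <-> (W <-> H)) <-> R) xor ((~Q & ~R) -> ~W) = F xor T = T

true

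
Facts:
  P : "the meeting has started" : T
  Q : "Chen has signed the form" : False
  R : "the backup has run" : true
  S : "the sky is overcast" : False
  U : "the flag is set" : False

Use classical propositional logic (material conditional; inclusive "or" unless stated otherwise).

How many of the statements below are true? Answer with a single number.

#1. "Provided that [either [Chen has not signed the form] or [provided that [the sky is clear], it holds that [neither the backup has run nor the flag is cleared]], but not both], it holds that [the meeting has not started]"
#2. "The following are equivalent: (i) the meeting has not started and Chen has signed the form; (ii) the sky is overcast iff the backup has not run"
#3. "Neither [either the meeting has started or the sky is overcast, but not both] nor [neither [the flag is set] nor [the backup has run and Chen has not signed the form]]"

0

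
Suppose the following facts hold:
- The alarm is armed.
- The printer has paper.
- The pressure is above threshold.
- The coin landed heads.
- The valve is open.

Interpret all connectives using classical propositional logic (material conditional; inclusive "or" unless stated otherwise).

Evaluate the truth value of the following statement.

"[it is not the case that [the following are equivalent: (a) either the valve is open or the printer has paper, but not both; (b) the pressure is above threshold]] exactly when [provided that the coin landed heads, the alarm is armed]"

True

Let U = "the valve is open" (T), Q = "the printer has paper" (T), R = "the pressure is above threshold" (T), S = "the coin landed heads" (T), P = "the alarm is armed" (T).
In symbols: ¬((U ⊕ Q) ↔ R) ↔ (S → P)

U ⊕ Q = T ⊕ T = F
(U ⊕ Q) ↔ R = F ↔ T = F
¬((U ⊕ Q) ↔ R) = ¬F = T
S → P = T → T = T
¬((U ⊕ Q) ↔ R) ↔ (S → P) = T ↔ T = T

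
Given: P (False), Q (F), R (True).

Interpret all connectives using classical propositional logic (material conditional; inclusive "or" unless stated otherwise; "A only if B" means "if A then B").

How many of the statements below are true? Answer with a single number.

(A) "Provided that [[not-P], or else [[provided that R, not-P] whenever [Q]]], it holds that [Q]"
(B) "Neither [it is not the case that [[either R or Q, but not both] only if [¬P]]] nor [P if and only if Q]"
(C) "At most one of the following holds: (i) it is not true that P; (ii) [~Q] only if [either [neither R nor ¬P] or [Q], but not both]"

1

(A): In symbols: (~P | (Q -> (R -> ~P))) -> Q

~P = ~F = T
~P = ~F = T
R -> ~P = T -> T = T
Q -> (R -> ~P) = F -> T = T
~P | (Q -> (R -> ~P)) = T | T = T
(~P | (Q -> (R -> ~P))) -> Q = T -> F = F
So (A) is false.

(B): In symbols: ~((R xor Q) -> ~P) nor (P <-> Q)

R xor Q = T xor F = T
~P = ~F = T
(R xor Q) -> ~P = T -> T = T
~((R xor Q) -> ~P) = ~T = F
P <-> Q = F <-> F = T
~((R xor Q) -> ~P) nor (P <-> Q) = F nor T = F
Thus (B) is false.

(C): This is ~P nand (~Q -> ((R nor ~P) xor Q)).

~P = ~F = T
~Q = ~F = T
~P = ~F = T
R nor ~P = T nor T = F
(R nor ~P) xor Q = F xor F = F
~Q -> ((R nor ~P) xor Q) = T -> F = F
~P nand (~Q -> ((R nor ~P) xor Q)) = T nand F = T
Hence (C) is true.

True statements: 1 ((C)).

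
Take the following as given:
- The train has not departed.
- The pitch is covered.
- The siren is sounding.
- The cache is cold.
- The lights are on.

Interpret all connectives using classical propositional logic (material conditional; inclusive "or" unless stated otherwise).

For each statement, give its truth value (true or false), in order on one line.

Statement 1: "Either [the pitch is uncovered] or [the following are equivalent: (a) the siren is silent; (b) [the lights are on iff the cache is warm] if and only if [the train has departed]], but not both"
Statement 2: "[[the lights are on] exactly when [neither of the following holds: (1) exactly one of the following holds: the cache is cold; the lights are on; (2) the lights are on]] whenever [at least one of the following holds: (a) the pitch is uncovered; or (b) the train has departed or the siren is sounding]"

Statement 1 F / Statement 2 F

Let K = "the pitch is covered" (T), N = "the siren is sounding" (T), W = "the lights are on" (T), M = "the cache is warm" (F), R = "the train has departed" (F).

Statement 1: Formalization: ¬K ⊕ (¬N ↔ ((W ↔ M) ↔ R))

¬K = ¬T = F
¬N = ¬T = F
W ↔ M = T ↔ F = F
(W ↔ M) ↔ R = F ↔ F = T
¬N ↔ ((W ↔ M) ↔ R) = F ↔ T = F
¬K ⊕ (¬N ↔ ((W ↔ M) ↔ R)) = F ⊕ F = F
Thus Statement 1 is false.

Statement 2: Formalization: (¬K ∨ (R ∨ N)) → (W ↔ ((¬M ⊕ W) ↓ W))

¬K = ¬T = F
R ∨ N = F ∨ T = T
¬K ∨ (R ∨ N) = F ∨ T = T
¬M = ¬F = T
¬M ⊕ W = T ⊕ T = F
(¬M ⊕ W) ↓ W = F ↓ T = F
W ↔ ((¬M ⊕ W) ↓ W) = T ↔ F = F
(¬K ∨ (R ∨ N)) → (W ↔ ((¬M ⊕ W) ↓ W)) = T → F = F
Hence Statement 2 is false.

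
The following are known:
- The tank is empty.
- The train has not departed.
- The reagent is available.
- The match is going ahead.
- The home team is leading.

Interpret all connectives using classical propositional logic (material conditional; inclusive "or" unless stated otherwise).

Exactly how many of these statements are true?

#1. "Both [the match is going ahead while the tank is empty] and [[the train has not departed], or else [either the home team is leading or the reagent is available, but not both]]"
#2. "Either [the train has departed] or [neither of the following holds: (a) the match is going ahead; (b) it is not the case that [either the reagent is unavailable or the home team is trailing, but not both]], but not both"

1

Let S = "the match is cancelled" (F), P = "the tank is full" (F), Q = "the train has departed" (F), U = "the home team is leading" (T), R = "the reagent is available" (T).

#1: Formalization: (¬S ∧ ¬P) ∧ (¬Q ∨ (U ⊕ R))

¬S = ¬F = T
¬P = ¬F = T
¬S ∧ ¬P = T ∧ T = T
¬Q = ¬F = T
U ⊕ R = T ⊕ T = F
¬Q ∨ (U ⊕ R) = T ∨ F = T
(¬S ∧ ¬P) ∧ (¬Q ∨ (U ⊕ R)) = T ∧ T = T
Hence #1 is true.

#2: In symbols: Q ⊕ (¬S ↓ ¬(¬R ⊕ ¬U))

¬S = ¬F = T
¬R = ¬T = F
¬U = ¬T = F
¬R ⊕ ¬U = F ⊕ F = F
¬(¬R ⊕ ¬U) = ¬F = T
¬S ↓ ¬(¬R ⊕ ¬U) = T ↓ T = F
Q ⊕ (¬S ↓ ¬(¬R ⊕ ¬U)) = F ⊕ F = F
Hence #2 is false.

True statements: 1.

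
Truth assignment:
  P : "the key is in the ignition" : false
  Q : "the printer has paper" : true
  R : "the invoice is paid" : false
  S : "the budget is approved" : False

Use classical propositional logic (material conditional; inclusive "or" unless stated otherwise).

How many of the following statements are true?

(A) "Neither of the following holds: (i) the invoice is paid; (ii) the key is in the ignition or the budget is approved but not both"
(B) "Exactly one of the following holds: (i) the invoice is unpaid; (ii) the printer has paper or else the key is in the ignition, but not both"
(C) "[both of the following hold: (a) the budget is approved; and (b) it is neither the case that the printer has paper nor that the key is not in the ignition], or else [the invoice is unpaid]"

(A): Formalization: R ↓ (P ⊕ S)

P ⊕ S = F ⊕ F = F
R ↓ (P ⊕ S) = F ↓ F = T
Hence (A) is true.

(B): This is ¬R ⊕ (Q ⊕ P).

¬R = ¬F = T
Q ⊕ P = T ⊕ F = T
¬R ⊕ (Q ⊕ P) = T ⊕ T = F
So (B) is false.

(C): This is (S ∧ (Q ↓ ¬P)) ∨ ¬R.

¬P = ¬F = T
Q ↓ ¬P = T ↓ T = F
S ∧ (Q ↓ ¬P) = F ∧ F = F
¬R = ¬F = T
(S ∧ (Q ↓ ¬P)) ∨ ¬R = F ∨ T = T
Thus (C) is true.

2 of the 3 statements are true ((A), (C)).

2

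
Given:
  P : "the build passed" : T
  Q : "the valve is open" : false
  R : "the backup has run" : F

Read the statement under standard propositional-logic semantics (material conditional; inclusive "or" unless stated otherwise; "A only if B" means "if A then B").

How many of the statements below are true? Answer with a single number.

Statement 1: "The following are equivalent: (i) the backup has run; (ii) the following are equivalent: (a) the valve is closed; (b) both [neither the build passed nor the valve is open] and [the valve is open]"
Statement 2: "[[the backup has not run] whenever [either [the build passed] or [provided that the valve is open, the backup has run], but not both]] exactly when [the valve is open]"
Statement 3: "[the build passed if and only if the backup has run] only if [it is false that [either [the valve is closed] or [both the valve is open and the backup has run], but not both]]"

2

Statement 1: This is R ↔ (¬Q ↔ ((P ↓ Q) ∧ Q)).

¬Q = ¬F = T
P ↓ Q = T ↓ F = F
(P ↓ Q) ∧ Q = F ∧ F = F
¬Q ↔ ((P ↓ Q) ∧ Q) = T ↔ F = F
R ↔ (¬Q ↔ ((P ↓ Q) ∧ Q)) = F ↔ F = T
Thus Statement 1 is true.

Statement 2: Parsed as ((P ⊕ (Q → R)) → ¬R) ↔ Q

Q → R = F → F = T
P ⊕ (Q → R) = T ⊕ T = F
¬R = ¬F = T
(P ⊕ (Q → R)) → ¬R = F → T = T
((P ⊕ (Q → R)) → ¬R) ↔ Q = T ↔ F = F
So Statement 2 is false.

Statement 3: Parsed as (P ↔ R) → ¬(¬Q ⊕ (Q ∧ R))

P ↔ R = T ↔ F = F
¬Q = ¬F = T
Q ∧ R = F ∧ F = F
¬Q ⊕ (Q ∧ R) = T ⊕ F = T
¬(¬Q ⊕ (Q ∧ R)) = ¬T = F
(P ↔ R) → ¬(¬Q ⊕ (Q ∧ R)) = F → F = T
Thus Statement 3 is true.

2 of the 3 statements are true (Statement 1, Statement 3).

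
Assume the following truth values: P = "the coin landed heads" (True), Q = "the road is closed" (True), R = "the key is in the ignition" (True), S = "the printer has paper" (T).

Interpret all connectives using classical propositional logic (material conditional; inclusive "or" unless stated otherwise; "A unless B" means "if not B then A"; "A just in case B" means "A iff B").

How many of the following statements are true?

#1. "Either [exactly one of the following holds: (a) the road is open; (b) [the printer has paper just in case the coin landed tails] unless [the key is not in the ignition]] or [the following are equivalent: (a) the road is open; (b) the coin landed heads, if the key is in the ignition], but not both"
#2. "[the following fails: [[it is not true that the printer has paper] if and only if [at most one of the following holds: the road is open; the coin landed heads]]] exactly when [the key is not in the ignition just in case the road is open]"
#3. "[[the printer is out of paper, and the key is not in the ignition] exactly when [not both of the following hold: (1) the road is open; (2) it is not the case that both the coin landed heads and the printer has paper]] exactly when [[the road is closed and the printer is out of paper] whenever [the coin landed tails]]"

1

#1: Formalization: (¬Q ⊕ ((S ↔ ¬P) ∨ ¬R)) ⊕ (¬Q ↔ (R → P))

¬Q = ¬T = F
¬P = ¬T = F
S ↔ ¬P = T ↔ F = F
¬R = ¬T = F
(S ↔ ¬P) ∨ ¬R = F ∨ F = F
¬Q ⊕ ((S ↔ ¬P) ∨ ¬R) = F ⊕ F = F
¬Q = ¬T = F
R → P = T → T = T
¬Q ↔ (R → P) = F ↔ T = F
(¬Q ⊕ ((S ↔ ¬P) ∨ ¬R)) ⊕ (¬Q ↔ (R → P)) = F ⊕ F = F
Hence #1 is false.

#2: Formalization: ¬(¬S ↔ (¬Q ↑ P)) ↔ (¬R ↔ ¬Q)

¬S = ¬T = F
¬Q = ¬T = F
¬Q ↑ P = F ↑ T = T
¬S ↔ (¬Q ↑ P) = F ↔ T = F
¬(¬S ↔ (¬Q ↑ P)) = ¬F = T
¬R = ¬T = F
¬Q = ¬T = F
¬R ↔ ¬Q = F ↔ F = T
¬(¬S ↔ (¬Q ↑ P)) ↔ (¬R ↔ ¬Q) = T ↔ T = T
So #2 is true.

#3: This is ((¬S ∧ ¬R) ↔ (¬Q ↑ (P ↑ S))) ↔ (¬P → (Q ∧ ¬S)).

¬S = ¬T = F
¬R = ¬T = F
¬S ∧ ¬R = F ∧ F = F
¬Q = ¬T = F
P ↑ S = T ↑ T = F
¬Q ↑ (P ↑ S) = F ↑ F = T
(¬S ∧ ¬R) ↔ (¬Q ↑ (P ↑ S)) = F ↔ T = F
¬P = ¬T = F
¬S = ¬T = F
Q ∧ ¬S = T ∧ F = F
¬P → (Q ∧ ¬S) = F → F = T
((¬S ∧ ¬R) ↔ (¬Q ↑ (P ↑ S))) ↔ (¬P → (Q ∧ ¬S)) = F ↔ T = F
Thus #3 is false.

1 of the 3 statements is true.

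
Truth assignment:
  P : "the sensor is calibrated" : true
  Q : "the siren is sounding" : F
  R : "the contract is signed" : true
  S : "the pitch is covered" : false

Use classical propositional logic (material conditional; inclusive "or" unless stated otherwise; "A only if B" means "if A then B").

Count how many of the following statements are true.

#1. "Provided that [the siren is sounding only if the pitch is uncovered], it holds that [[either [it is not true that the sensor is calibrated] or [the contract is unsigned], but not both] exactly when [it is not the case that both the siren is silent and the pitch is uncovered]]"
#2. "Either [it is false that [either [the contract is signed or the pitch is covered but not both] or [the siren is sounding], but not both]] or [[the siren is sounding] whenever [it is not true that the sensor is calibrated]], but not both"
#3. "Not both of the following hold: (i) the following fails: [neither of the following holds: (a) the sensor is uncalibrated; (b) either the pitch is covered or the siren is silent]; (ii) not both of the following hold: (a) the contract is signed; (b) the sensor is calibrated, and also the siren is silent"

#1: Formalization: (Q -> not S) -> ((not P xor not R) iff (not Q nand not S))

not S = not False = True
Q -> not S = False -> True = True
not P = not True = False
not R = not True = False
not P xor not R = False xor False = False
not Q = not False = True
not S = not False = True
not Q nand not S = True nand True = False
(not P xor not R) iff (not Q nand not S) = False iff False = True
(Q -> not S) -> ((not P xor not R) iff (not Q nand not S)) = True -> True = True
Thus #1 is true.

#2: Parsed as not ((R xor S) xor Q) xor (not P -> Q)

R xor S = True xor False = True
(R xor S) xor Q = True xor False = True
not ((R xor S) xor Q) = not True = False
not P = not True = False
not P -> Q = False -> False = True
not ((R xor S) xor Q) xor (not P -> Q) = False xor True = True
Hence #2 is true.

#3: In symbols: not (not P nor (S or not Q)) nand (R nand (P and not Q))

not P = not True = False
not Q = not False = True
S or not Q = False or True = True
not P nor (S or not Q) = False nor True = False
not (not P nor (S or not Q)) = not False = True
not Q = not False = True
P and not Q = True and True = True
R nand (P and not Q) = True nand True = False
not (not P nor (S or not Q)) nand (R nand (P and not Q)) = True nand False = True
Hence #3 is true.

True statements: 3.

3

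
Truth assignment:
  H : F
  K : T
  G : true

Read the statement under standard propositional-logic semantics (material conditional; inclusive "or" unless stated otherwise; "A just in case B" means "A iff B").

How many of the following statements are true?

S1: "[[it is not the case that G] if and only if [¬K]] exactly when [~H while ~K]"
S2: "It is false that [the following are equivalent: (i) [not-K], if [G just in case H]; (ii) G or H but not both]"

S1: Formalization: (not G iff not K) iff (not H and not K)

not G = not True = False
not K = not True = False
not G iff not K = False iff False = True
not H = not False = True
not K = not True = False
not H and not K = True and False = False
(not G iff not K) iff (not H and not K) = True iff False = False
Thus S1 is false.

S2: In symbols: not (((G iff H) -> not K) iff (G xor H))

G iff H = True iff False = False
not K = not True = False
(G iff H) -> not K = False -> False = True
G xor H = True xor False = True
((G iff H) -> not K) iff (G xor H) = True iff True = True
not (((G iff H) -> not K) iff (G xor H)) = not True = False
So S2 is false.

True statements: 0 (none).

0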